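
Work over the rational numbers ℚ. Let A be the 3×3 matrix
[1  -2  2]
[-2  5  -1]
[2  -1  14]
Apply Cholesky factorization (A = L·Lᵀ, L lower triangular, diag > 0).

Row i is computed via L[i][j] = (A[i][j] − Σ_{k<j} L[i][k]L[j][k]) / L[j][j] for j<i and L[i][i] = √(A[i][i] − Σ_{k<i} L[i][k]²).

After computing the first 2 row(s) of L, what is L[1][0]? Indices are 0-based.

L[1][0] = -2

Step 1: L[0][0] = √(1) = 1.
  L[1][0] = (-2) / L[0][0] = -2.
Step 2: L[1][1] = √(1) = 1.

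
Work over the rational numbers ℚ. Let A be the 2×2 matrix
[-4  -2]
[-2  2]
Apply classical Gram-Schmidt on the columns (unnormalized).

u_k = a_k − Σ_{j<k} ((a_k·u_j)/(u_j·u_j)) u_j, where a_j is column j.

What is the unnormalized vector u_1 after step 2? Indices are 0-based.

u_1 = (-6/5, 12/5)

Step 1: u_0 = a_0 = (-4, -2).
Step 2: u_1 = a_1 − (1/5)·u_0 = (-6/5, 12/5).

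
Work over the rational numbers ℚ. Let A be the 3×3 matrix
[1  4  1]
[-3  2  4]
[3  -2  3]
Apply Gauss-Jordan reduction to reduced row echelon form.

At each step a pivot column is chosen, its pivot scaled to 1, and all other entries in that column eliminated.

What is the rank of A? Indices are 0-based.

step 1: normalize row 0 (÷1) = (1, 4, 1)
  row 1: subtract -3×row0 = (0, 14, 7)
  row 2: subtract 3×row0 = (0, -14, 0)
step 2: normalize row 1 (÷14) = (0, 1, 1/2)
  row 0: subtract 4×row1 = (1, 0, -1)
  row 2: subtract -14×row1 = (0, 0, 7)
step 3: normalize row 2 (÷7) = (0, 0, 1)
  row 0: subtract -1×row2 = (1, 0, 0)
  row 1: subtract 1/2×row2 = (0, 1, 0)

rank = 3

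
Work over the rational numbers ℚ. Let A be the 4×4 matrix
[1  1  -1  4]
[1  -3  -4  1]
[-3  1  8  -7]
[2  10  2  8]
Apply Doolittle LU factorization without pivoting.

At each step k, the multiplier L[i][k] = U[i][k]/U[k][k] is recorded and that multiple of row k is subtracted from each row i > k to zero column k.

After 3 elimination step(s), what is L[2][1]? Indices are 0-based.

[col 0] pivot 1
  R1 -= 1*R0 → (0, -4, -3, -3)  (L[1][0] := 1)
  R2 -= -3*R0 → (0, 4, 5, 5)  (L[2][0] := -3)
  R3 -= 2*R0 → (0, 8, 4, 0)  (L[3][0] := 2)
[col 1] pivot -4
  R2 -= -1*R1 → (0, 0, 2, 2)  (L[2][1] := -1)
  R3 -= -2*R1 → (0, 0, -2, -6)  (L[3][1] := -2)
[col 2] pivot 2
  R3 -= -1*R2 → (0, 0, 0, -4)  (L[3][2] := -1)

L[2][1] = -1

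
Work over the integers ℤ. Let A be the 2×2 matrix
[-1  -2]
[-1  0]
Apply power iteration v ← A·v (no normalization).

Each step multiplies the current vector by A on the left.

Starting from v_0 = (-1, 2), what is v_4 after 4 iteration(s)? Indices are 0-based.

v_4 = (9, 7)

v_0 = (-1, 2).
v_1 = A·v_0 = (-3, 1).
v_2 = A·v_1 = (1, 3).
v_3 = A·v_2 = (-7, -1).
v_4 = A·v_3 = (9, 7).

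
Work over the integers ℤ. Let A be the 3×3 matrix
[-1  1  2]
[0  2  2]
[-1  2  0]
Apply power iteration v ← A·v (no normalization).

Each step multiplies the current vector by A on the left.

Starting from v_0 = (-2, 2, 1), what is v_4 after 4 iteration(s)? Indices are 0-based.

v_4 = (108, 192, 96)

v_0 = (-2, 2, 1).
v_1 = A·v_0 = (6, 6, 6).
v_2 = A·v_1 = (12, 24, 6).
v_3 = A·v_2 = (24, 60, 36).
v_4 = A·v_3 = (108, 192, 96).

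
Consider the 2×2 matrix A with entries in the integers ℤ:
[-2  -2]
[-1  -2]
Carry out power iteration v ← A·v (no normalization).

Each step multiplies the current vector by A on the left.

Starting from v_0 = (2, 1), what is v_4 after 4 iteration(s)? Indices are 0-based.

v_0 = (2, 1).
v_1 = A·v_0 = (-6, -4).
v_2 = A·v_1 = (20, 14).
v_3 = A·v_2 = (-68, -48).
v_4 = A·v_3 = (232, 164).

v_4 = (232, 164)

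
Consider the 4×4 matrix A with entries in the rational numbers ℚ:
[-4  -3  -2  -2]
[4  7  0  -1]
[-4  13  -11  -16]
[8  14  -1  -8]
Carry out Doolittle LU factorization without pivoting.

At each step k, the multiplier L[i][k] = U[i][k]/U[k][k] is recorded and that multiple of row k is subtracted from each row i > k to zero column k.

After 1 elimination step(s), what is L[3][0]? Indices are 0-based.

L[3][0] = -2

Step 1: pivot at (0,0) is -4.
  row1 ← row1 − (-1)·row0  ⇒  L[1][0]=-1, U row1=(0, 4, -2, -3)
  row2 ← row2 − (1)·row0  ⇒  L[2][0]=1, U row2=(0, 16, -9, -14)
  row3 ← row3 − (-2)·row0  ⇒  L[3][0]=-2, U row3=(0, 8, -5, -12)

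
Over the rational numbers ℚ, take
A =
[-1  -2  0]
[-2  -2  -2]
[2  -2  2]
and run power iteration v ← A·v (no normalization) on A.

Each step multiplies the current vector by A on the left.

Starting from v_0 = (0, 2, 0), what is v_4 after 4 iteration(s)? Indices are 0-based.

v_0 = (0, 2, 0).
v_1 = A·v_0 = (-4, -4, -4).
v_2 = A·v_1 = (12, 24, -8).
v_3 = A·v_2 = (-60, -56, -40).
v_4 = A·v_3 = (172, 312, -88).

v_4 = (172, 312, -88)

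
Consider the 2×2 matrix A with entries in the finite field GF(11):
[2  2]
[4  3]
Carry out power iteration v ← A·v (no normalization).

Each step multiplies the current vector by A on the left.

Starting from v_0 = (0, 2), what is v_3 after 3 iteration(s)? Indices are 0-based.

v_3 = (9, 6)

v_0 = (0, 2).
v_1 = A·v_0 = (4, 6).
v_2 = A·v_1 = (9, 1).
v_3 = A·v_2 = (9, 6).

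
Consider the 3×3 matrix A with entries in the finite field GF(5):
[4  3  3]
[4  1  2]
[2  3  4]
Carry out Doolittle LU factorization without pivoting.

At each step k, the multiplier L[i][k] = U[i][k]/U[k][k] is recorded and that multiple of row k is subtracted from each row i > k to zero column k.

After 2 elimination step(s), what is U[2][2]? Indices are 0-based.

U[2][2] = 3

Step 1: pivot at (0,0) is 4.
  row1 ← row1 − (1)·row0  ⇒  L[1][0]=1, U row1=(0, 3, 4)
  row2 ← row2 − (3)·row0  ⇒  L[2][0]=3, U row2=(0, 4, 0)
Step 2: pivot at (1,1) is 3.
  row2 ← row2 − (3)·row1  ⇒  L[2][1]=3, U row2=(0, 0, 3)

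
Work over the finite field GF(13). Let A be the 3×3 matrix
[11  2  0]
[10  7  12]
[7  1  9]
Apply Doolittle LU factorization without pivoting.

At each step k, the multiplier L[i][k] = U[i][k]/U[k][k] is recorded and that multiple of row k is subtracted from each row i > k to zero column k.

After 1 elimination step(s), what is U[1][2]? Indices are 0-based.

Step 1: pivot at (0,0) is 11.
  row1 ← row1 − (8)·row0  ⇒  L[1][0]=8, U row1=(0, 4, 12)
  row2 ← row2 − (3)·row0  ⇒  L[2][0]=3, U row2=(0, 8, 9)

U[1][2] = 12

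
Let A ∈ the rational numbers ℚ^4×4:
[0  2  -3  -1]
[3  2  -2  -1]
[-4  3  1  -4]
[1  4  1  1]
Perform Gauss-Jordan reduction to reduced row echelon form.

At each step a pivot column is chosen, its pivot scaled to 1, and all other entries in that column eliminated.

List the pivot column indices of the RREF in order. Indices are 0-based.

[1] R0 <-> R1
[1] R0 /= 3  ⇒  (1, 2/3, -2/3, -1/3)
     R2 -= -4·R0  ⇒  (0, 17/3, -5/3, -16/3)
     R3 -= 1·R0  ⇒  (0, 10/3, 5/3, 4/3)
[2] R1 /= 2  ⇒  (0, 1, -3/2, -1/2)
     R0 -= 2/3·R1  ⇒  (1, 0, 1/3, 0)
     R2 -= 17/3·R1  ⇒  (0, 0, 41/6, -5/2)
     R3 -= 10/3·R1  ⇒  (0, 0, 20/3, 3)
[3] R2 /= 41/6  ⇒  (0, 0, 1, -15/41)
     R0 -= 1/3·R2  ⇒  (1, 0, 0, 5/41)
     R1 -= -3/2·R2  ⇒  (0, 1, 0, -43/41)
     R3 -= 20/3·R2  ⇒  (0, 0, 0, 223/41)
[4] R3 /= 223/41  ⇒  (0, 0, 0, 1)
     R0 -= 5/41·R3  ⇒  (1, 0, 0, 0)
     R1 -= -43/41·R3  ⇒  (0, 1, 0, 0)
     R2 -= -15/41·R3  ⇒  (0, 0, 1, 0)

pivot columns: 0, 1, 2, 3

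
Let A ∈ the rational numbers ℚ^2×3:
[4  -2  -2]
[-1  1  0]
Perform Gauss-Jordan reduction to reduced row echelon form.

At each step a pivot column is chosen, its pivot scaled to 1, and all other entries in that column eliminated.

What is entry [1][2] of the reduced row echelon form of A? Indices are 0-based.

pivot(0,0)=4: scale R0 → (1, -1/2, -1/2)
  clear (1,0): R1 −= (-1)R0 → (0, 1/2, -1/2)
pivot(1,1)=1/2: scale R1 → (0, 1, -1)
  clear (0,1): R0 −= (-1/2)R1 → (1, 0, -1)

M[1][2] = -1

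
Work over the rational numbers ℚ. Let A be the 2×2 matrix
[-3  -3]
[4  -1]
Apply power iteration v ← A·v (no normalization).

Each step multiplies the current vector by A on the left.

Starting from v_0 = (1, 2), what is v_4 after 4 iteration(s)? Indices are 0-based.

v_4 = (-519, 82)

v_0 = (1, 2).
v_1 = A·v_0 = (-9, 2).
v_2 = A·v_1 = (21, -38).
v_3 = A·v_2 = (51, 122).
v_4 = A·v_3 = (-519, 82).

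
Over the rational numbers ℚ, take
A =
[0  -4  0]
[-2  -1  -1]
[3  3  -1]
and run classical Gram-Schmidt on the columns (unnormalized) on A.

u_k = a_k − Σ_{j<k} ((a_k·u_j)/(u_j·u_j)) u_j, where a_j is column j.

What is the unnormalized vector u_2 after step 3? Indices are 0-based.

u_2 = (-60/217, -240/217, -160/217)

Step 1: u_0 = a_0 = (0, -2, 3).
Step 2: u_1 = a_1 − (11/13)·u_0 = (-4, 9/13, 6/13).
Step 3: u_2 = a_2 − (-1/13)·u_0 − (-15/217)·u_1 = (-60/217, -240/217, -160/217).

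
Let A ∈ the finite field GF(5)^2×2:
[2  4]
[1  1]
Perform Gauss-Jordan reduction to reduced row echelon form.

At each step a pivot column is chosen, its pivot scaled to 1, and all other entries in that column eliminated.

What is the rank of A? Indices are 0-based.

rank = 2

step 1: normalize row 0 (÷2) = (1, 2)
  row 1: subtract 1×row0 = (0, 4)
step 2: normalize row 1 (÷4) = (0, 1)
  row 0: subtract 2×row1 = (1, 0)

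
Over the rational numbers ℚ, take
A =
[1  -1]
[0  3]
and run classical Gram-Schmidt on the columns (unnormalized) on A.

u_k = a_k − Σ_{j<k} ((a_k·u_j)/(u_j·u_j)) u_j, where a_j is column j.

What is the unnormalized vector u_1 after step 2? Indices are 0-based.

Step 1: u_0 = a_0 = (1, 0).
Step 2: u_1 = a_1 − (-1)·u_0 = (0, 3).

u_1 = (0, 3)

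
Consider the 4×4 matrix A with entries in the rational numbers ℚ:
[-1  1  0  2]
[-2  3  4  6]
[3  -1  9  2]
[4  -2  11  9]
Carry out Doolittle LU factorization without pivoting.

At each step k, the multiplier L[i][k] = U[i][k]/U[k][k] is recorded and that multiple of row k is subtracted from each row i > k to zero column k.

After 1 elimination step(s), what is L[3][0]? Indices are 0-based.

[col 0] pivot -1
  R1 -= 2*R0 → (0, 1, 4, 2)  (L[1][0] := 2)
  R2 -= -3*R0 → (0, 2, 9, 8)  (L[2][0] := -3)
  R3 -= -4*R0 → (0, 2, 11, 17)  (L[3][0] := -4)

L[3][0] = -4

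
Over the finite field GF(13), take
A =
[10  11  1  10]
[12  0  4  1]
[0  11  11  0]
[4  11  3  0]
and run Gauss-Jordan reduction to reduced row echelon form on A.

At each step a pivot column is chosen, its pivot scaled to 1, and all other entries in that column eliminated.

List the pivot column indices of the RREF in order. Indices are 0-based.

pivot columns: 0, 1, 2, 3

pivot(0,0)=10: scale R0 → (1, 5, 4, 1)
  clear (1,0): R1 −= (12)R0 → (0, 5, 8, 2)
  clear (3,0): R3 −= (4)R0 → (0, 4, 0, 9)
pivot(1,1)=5: scale R1 → (0, 1, 12, 3)
  clear (0,1): R0 −= (5)R1 → (1, 0, 9, 12)
  clear (2,1): R2 −= (11)R1 → (0, 0, 9, 6)
  clear (3,1): R3 −= (4)R1 → (0, 0, 4, 10)
pivot(2,2)=9: scale R2 → (0, 0, 1, 5)
  clear (0,2): R0 −= (9)R2 → (1, 0, 0, 6)
  clear (1,2): R1 −= (12)R2 → (0, 1, 0, 8)
  clear (3,2): R3 −= (4)R2 → (0, 0, 0, 3)
pivot(3,3)=3: scale R3 → (0, 0, 0, 1)
  clear (0,3): R0 −= (6)R3 → (1, 0, 0, 0)
  clear (1,3): R1 −= (8)R3 → (0, 1, 0, 0)
  clear (2,3): R2 −= (5)R3 → (0, 0, 1, 0)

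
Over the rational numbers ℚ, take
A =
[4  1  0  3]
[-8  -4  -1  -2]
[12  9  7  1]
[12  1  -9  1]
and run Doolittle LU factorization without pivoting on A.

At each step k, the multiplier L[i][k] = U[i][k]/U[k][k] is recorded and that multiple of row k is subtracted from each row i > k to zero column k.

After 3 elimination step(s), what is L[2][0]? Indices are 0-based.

L[2][0] = 3

[col 0] pivot 4
  R1 -= -2*R0 → (0, -2, -1, 4)  (L[1][0] := -2)
  R2 -= 3*R0 → (0, 6, 7, -8)  (L[2][0] := 3)
  R3 -= 3*R0 → (0, -2, -9, -8)  (L[3][0] := 3)
[col 1] pivot -2
  R2 -= -3*R1 → (0, 0, 4, 4)  (L[2][1] := -3)
  R3 -= 1*R1 → (0, 0, -8, -12)  (L[3][1] := 1)
[col 2] pivot 4
  R3 -= -2*R2 → (0, 0, 0, -4)  (L[3][2] := -2)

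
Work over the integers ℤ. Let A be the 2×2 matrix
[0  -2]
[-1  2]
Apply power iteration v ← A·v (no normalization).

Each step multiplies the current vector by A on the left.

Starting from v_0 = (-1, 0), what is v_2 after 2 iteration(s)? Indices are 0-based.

v_0 = (-1, 0).
v_1 = A·v_0 = (0, 1).
v_2 = A·v_1 = (-2, 2).

v_2 = (-2, 2)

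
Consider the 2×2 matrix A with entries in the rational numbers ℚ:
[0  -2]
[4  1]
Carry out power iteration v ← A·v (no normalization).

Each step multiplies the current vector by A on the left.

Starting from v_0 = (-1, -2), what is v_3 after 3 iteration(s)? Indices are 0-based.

v_0 = (-1, -2).
v_1 = A·v_0 = (4, -6).
v_2 = A·v_1 = (12, 10).
v_3 = A·v_2 = (-20, 58).

v_3 = (-20, 58)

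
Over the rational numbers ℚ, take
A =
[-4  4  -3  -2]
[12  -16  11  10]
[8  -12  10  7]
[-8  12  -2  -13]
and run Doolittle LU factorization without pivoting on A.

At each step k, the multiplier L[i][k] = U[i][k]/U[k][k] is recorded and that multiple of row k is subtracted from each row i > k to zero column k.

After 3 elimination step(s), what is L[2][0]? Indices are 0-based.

Step 1: pivot at (0,0) is -4.
  row1 ← row1 − (-3)·row0  ⇒  L[1][0]=-3, U row1=(0, -4, 2, 4)
  row2 ← row2 − (-2)·row0  ⇒  L[2][0]=-2, U row2=(0, -4, 4, 3)
  row3 ← row3 − (2)·row0  ⇒  L[3][0]=2, U row3=(0, 4, 4, -9)
Step 2: pivot at (1,1) is -4.
  row2 ← row2 − (1)·row1  ⇒  L[2][1]=1, U row2=(0, 0, 2, -1)
  row3 ← row3 − (-1)·row1  ⇒  L[3][1]=-1, U row3=(0, 0, 6, -5)
Step 3: pivot at (2,2) is 2.
  row3 ← row3 − (3)·row2  ⇒  L[3][2]=3, U row3=(0, 0, 0, -2)

L[2][0] = -2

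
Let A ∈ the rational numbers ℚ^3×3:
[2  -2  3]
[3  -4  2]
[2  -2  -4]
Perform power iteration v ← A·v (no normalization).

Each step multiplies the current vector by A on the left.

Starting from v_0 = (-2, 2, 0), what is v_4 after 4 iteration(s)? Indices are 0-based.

v_0 = (-2, 2, 0).
v_1 = A·v_0 = (-8, -14, -8).
v_2 = A·v_1 = (-12, 16, 44).
v_3 = A·v_2 = (76, -12, -232).
v_4 = A·v_3 = (-520, -188, 1104).

v_4 = (-520, -188, 1104)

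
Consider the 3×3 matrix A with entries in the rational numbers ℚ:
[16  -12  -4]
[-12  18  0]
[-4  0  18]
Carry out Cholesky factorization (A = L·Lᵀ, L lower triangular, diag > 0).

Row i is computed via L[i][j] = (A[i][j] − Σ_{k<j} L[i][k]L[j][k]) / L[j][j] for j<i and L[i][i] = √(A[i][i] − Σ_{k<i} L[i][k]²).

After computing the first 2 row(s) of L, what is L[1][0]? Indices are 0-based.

L[1][0] = -3

Step 1: L[0][0] = √(16) = 4.
  L[1][0] = (-12) / L[0][0] = -3.
Step 2: L[1][1] = √(9) = 3.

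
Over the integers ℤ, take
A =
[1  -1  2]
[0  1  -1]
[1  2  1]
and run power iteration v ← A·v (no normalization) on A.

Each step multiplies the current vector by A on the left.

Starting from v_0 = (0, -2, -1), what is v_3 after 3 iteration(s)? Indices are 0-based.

v_3 = (-27, 11, -8)

v_0 = (0, -2, -1).
v_1 = A·v_0 = (0, -1, -5).
v_2 = A·v_1 = (-9, 4, -7).
v_3 = A·v_2 = (-27, 11, -8).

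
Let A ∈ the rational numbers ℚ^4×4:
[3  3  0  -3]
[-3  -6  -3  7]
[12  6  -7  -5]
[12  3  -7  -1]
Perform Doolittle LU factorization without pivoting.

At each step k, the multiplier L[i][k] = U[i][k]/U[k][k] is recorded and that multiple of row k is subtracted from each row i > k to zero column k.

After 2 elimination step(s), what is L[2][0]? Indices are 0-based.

L[2][0] = 4

Step 1: pivot at (0,0) is 3.
  row1 ← row1 − (-1)·row0  ⇒  L[1][0]=-1, U row1=(0, -3, -3, 4)
  row2 ← row2 − (4)·row0  ⇒  L[2][0]=4, U row2=(0, -6, -7, 7)
  row3 ← row3 − (4)·row0  ⇒  L[3][0]=4, U row3=(0, -9, -7, 11)
Step 2: pivot at (1,1) is -3.
  row2 ← row2 − (2)·row1  ⇒  L[2][1]=2, U row2=(0, 0, -1, -1)
  row3 ← row3 − (3)·row1  ⇒  L[3][1]=3, U row3=(0, 0, 2, -1)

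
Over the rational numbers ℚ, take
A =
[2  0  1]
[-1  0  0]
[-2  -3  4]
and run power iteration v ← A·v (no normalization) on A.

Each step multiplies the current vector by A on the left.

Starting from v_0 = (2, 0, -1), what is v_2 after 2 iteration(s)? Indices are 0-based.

v_0 = (2, 0, -1).
v_1 = A·v_0 = (3, -2, -8).
v_2 = A·v_1 = (-2, -3, -32).

v_2 = (-2, -3, -32)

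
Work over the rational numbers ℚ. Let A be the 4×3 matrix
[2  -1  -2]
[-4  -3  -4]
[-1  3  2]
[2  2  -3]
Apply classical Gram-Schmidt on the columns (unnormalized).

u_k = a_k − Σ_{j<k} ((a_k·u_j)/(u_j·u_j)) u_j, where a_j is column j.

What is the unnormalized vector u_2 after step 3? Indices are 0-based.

Step 1: u_0 = a_0 = (2, -4, -1, 2).
Step 2: u_1 = a_1 − (11/25)·u_0 = (-47/25, -31/25, 86/25, 28/25).
Step 3: u_2 = a_2 − (4/25)·u_0 − (153/227)·u_1 = (-239/227, -573/227, -36/227, -925/227).

u_2 = (-239/227, -573/227, -36/227, -925/227)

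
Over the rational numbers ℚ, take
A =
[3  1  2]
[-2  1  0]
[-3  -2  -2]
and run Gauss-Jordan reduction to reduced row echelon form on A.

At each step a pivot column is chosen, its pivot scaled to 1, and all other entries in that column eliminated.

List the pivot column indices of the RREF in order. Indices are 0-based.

pivot columns: 0, 1, 2

step 1: normalize row 0 (÷3) = (1, 1/3, 2/3)
  row 1: subtract -2×row0 = (0, 5/3, 4/3)
  row 2: subtract -3×row0 = (0, -1, 0)
step 2: normalize row 1 (÷5/3) = (0, 1, 4/5)
  row 0: subtract 1/3×row1 = (1, 0, 2/5)
  row 2: subtract -1×row1 = (0, 0, 4/5)
step 3: normalize row 2 (÷4/5) = (0, 0, 1)
  row 0: subtract 2/5×row2 = (1, 0, 0)
  row 1: subtract 4/5×row2 = (0, 1, 0)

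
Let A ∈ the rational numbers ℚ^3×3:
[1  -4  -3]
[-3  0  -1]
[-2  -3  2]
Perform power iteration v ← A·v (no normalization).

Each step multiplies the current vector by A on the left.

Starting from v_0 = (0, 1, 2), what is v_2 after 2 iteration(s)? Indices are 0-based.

v_0 = (0, 1, 2).
v_1 = A·v_0 = (-10, -2, 1).
v_2 = A·v_1 = (-5, 29, 28).

v_2 = (-5, 29, 28)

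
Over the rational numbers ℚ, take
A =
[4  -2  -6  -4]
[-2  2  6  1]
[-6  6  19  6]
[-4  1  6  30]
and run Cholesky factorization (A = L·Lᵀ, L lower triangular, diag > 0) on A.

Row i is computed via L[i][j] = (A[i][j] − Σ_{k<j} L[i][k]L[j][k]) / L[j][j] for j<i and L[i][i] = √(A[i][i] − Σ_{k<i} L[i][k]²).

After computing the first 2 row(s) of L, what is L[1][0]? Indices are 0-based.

L[1][0] = -1

Step 1: L[0][0] = √(4) = 2.
  L[1][0] = (-2) / L[0][0] = -1.
Step 2: L[1][1] = √(1) = 1.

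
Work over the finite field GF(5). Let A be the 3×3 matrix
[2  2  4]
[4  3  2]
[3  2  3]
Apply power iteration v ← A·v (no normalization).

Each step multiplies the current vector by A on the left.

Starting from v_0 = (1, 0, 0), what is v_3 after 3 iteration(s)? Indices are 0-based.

v_0 = (1, 0, 0).
v_1 = A·v_0 = (2, 4, 3).
v_2 = A·v_1 = (4, 1, 3).
v_3 = A·v_2 = (2, 0, 3).

v_3 = (2, 0, 3)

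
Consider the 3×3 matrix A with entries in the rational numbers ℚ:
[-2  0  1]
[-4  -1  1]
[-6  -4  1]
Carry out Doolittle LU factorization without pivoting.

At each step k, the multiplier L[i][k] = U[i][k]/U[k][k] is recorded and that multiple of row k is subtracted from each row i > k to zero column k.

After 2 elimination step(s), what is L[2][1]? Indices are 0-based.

L[2][1] = 4

[col 0] pivot -2
  R1 -= 2*R0 → (0, -1, -1)  (L[1][0] := 2)
  R2 -= 3*R0 → (0, -4, -2)  (L[2][0] := 3)
[col 1] pivot -1
  R2 -= 4*R1 → (0, 0, 2)  (L[2][1] := 4)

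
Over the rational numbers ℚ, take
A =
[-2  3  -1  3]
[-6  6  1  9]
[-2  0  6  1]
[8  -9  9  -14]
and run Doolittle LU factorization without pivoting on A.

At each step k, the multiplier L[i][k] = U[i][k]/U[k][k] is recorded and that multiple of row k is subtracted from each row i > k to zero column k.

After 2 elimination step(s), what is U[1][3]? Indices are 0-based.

k=0: U[0][0]=-2
  eliminate (1,0): mult=3, new row 1: (0, -3, 4, 0); set L[1][0]=3
  eliminate (2,0): mult=1, new row 2: (0, -3, 7, -2); set L[2][0]=1
  eliminate (3,0): mult=-4, new row 3: (0, 3, 5, -2); set L[3][0]=-4
k=1: U[1][1]=-3
  eliminate (2,1): mult=1, new row 2: (0, 0, 3, -2); set L[2][1]=1
  eliminate (3,1): mult=-1, new row 3: (0, 0, 9, -2); set L[3][1]=-1

U[1][3] = 0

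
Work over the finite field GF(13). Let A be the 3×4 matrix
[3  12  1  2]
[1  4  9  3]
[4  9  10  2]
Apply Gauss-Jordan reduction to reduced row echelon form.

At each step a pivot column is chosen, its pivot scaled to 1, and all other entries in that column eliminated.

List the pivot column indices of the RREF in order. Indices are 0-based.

pivot columns: 0, 1, 3

pivot(0,0)=3: scale R0 → (1, 4, 9, 5)
  clear (1,0): R1 −= (1)R0 → (0, 0, 0, 11)
  clear (2,0): R2 −= (4)R0 → (0, 6, 0, 8)
pivot(1,1): swap R1↔R2
pivot(1,1)=6: scale R1 → (0, 1, 0, 10)
  clear (0,1): R0 −= (4)R1 → (1, 0, 9, 4)
col 2: no nonzero at/below row 2; advance.
pivot(2,3)=11: scale R2 → (0, 0, 0, 1)
  clear (0,3): R0 −= (4)R2 → (1, 0, 9, 0)
  clear (1,3): R1 −= (10)R2 → (0, 1, 0, 0)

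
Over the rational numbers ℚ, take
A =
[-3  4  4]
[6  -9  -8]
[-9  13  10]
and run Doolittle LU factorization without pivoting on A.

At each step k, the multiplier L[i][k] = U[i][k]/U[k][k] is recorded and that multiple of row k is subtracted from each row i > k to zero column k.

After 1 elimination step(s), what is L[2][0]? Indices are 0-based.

Step 1: pivot at (0,0) is -3.
  row1 ← row1 − (-2)·row0  ⇒  L[1][0]=-2, U row1=(0, -1, 0)
  row2 ← row2 − (3)·row0  ⇒  L[2][0]=3, U row2=(0, 1, -2)

L[2][0] = 3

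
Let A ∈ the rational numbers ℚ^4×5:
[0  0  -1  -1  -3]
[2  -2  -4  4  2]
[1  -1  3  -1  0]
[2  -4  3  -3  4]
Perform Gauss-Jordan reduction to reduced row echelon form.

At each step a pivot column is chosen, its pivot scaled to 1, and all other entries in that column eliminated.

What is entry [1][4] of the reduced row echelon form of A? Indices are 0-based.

M[1][4] = -9/2

[1] R0 <-> R1
[1] R0 /= 2  ⇒  (1, -1, -2, 2, 1)
     R2 -= 1·R0  ⇒  (0, 0, 5, -3, -1)
     R3 -= 2·R0  ⇒  (0, -2, 7, -7, 2)
[2] R1 <-> R3
[2] R1 /= -2  ⇒  (0, 1, -7/2, 7/2, -1)
     R0 -= -1·R1  ⇒  (1, 0, -11/2, 11/2, 0)
[3] R2 /= 5  ⇒  (0, 0, 1, -3/5, -1/5)
     R0 -= -11/2·R2  ⇒  (1, 0, 0, 11/5, -11/10)
     R1 -= -7/2·R2  ⇒  (0, 1, 0, 7/5, -17/10)
     R3 -= -1·R2  ⇒  (0, 0, 0, -8/5, -16/5)
[4] R3 /= -8/5  ⇒  (0, 0, 0, 1, 2)
     R0 -= 11/5·R3  ⇒  (1, 0, 0, 0, -11/2)
     R1 -= 7/5·R3  ⇒  (0, 1, 0, 0, -9/2)
     R2 -= -3/5·R3  ⇒  (0, 0, 1, 0, 1)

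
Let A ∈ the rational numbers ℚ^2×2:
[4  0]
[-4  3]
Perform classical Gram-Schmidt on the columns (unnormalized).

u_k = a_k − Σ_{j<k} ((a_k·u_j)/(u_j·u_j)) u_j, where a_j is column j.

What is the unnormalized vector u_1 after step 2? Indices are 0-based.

u_1 = (3/2, 3/2)

Step 1: u_0 = a_0 = (4, -4).
Step 2: u_1 = a_1 − (-3/8)·u_0 = (3/2, 3/2).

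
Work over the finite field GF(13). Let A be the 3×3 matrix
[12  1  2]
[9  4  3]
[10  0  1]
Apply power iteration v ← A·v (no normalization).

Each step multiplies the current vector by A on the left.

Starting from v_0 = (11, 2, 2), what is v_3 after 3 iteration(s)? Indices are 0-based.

v_0 = (11, 2, 2).
v_1 = A·v_0 = (8, 9, 8).
v_2 = A·v_1 = (4, 2, 10).
v_3 = A·v_2 = (5, 9, 11).

v_3 = (5, 9, 11)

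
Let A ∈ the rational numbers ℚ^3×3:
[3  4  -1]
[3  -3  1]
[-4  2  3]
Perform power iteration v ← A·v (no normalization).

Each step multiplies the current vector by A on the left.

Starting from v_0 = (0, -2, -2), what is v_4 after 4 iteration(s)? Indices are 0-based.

v_0 = (0, -2, -2).
v_1 = A·v_0 = (-6, 4, -10).
v_2 = A·v_1 = (8, -40, 2).
v_3 = A·v_2 = (-138, 146, -106).
v_4 = A·v_3 = (276, -958, 526).

v_4 = (276, -958, 526)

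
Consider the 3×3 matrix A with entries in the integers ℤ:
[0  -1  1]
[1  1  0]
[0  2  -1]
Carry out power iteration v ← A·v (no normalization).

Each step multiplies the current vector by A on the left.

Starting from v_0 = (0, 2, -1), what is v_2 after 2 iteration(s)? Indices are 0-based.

v_2 = (3, -1, -1)

v_0 = (0, 2, -1).
v_1 = A·v_0 = (-3, 2, 5).
v_2 = A·v_1 = (3, -1, -1).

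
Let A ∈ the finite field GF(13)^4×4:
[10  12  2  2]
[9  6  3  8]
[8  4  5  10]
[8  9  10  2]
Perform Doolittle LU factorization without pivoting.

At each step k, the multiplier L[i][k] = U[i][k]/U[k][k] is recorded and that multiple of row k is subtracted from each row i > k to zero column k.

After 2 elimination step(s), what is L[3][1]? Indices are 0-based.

k=0: U[0][0]=10
  eliminate (1,0): mult=10, new row 1: (0, 3, 9, 1); set L[1][0]=10
  eliminate (2,0): mult=6, new row 2: (0, 10, 6, 11); set L[2][0]=6
  eliminate (3,0): mult=6, new row 3: (0, 2, 11, 3); set L[3][0]=6
k=1: U[1][1]=3
  eliminate (2,1): mult=12, new row 2: (0, 0, 2, 12); set L[2][1]=12
  eliminate (3,1): mult=5, new row 3: (0, 0, 5, 11); set L[3][1]=5

L[3][1] = 5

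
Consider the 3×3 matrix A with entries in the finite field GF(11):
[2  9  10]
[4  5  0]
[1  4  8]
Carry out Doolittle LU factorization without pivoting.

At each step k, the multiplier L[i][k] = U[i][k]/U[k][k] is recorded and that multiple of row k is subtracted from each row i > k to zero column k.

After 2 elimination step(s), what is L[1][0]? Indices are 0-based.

L[1][0] = 2

k=0: U[0][0]=2
  eliminate (1,0): mult=2, new row 1: (0, 9, 2); set L[1][0]=2
  eliminate (2,0): mult=6, new row 2: (0, 5, 3); set L[2][0]=6
k=1: U[1][1]=9
  eliminate (2,1): mult=3, new row 2: (0, 0, 8); set L[2][1]=3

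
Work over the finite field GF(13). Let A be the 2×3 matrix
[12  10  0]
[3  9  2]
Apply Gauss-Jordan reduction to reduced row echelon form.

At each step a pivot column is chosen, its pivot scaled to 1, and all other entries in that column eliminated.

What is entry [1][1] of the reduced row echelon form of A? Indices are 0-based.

M[1][1] = 0

step 1: normalize row 0 (÷12) = (1, 3, 0)
  row 1: subtract 3×row0 = (0, 0, 2)
skip col 1 (zero from row 1)
step 2: normalize row 1 (÷2) = (0, 0, 1)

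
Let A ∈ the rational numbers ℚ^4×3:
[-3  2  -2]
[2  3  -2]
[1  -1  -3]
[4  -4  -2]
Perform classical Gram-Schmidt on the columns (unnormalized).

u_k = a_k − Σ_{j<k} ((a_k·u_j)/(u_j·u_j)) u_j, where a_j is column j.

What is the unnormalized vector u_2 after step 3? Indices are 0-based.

u_2 = (-1735/611, -347/611, -131/47, -54/47)

Step 1: u_0 = a_0 = (-3, 2, 1, 4).
Step 2: u_1 = a_1 − (-17/30)·u_0 = (3/10, 62/15, -13/30, -26/15).
Step 3: u_2 = a_2 − (-3/10)·u_0 − (-123/611)·u_1 = (-1735/611, -347/611, -131/47, -54/47).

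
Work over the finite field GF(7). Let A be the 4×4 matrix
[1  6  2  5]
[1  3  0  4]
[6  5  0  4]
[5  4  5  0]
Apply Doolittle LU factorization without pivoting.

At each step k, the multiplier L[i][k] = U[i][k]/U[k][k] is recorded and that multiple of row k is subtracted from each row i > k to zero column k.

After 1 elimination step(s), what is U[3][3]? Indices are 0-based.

Step 1: pivot at (0,0) is 1.
  row1 ← row1 − (1)·row0  ⇒  L[1][0]=1, U row1=(0, 4, 5, 6)
  row2 ← row2 − (6)·row0  ⇒  L[2][0]=6, U row2=(0, 4, 2, 2)
  row3 ← row3 − (5)·row0  ⇒  L[3][0]=5, U row3=(0, 2, 2, 3)

U[3][3] = 3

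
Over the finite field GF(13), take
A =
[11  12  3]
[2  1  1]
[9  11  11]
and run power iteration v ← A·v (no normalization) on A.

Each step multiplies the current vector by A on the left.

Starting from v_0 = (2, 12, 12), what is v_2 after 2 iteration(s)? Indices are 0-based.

v_0 = (2, 12, 12).
v_1 = A·v_0 = (7, 2, 9).
v_2 = A·v_1 = (11, 12, 2).

v_2 = (11, 12, 2)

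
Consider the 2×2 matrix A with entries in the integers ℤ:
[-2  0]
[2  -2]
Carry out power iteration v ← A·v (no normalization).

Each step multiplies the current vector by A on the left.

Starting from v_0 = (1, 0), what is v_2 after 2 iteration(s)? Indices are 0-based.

v_0 = (1, 0).
v_1 = A·v_0 = (-2, 2).
v_2 = A·v_1 = (4, -8).

v_2 = (4, -8)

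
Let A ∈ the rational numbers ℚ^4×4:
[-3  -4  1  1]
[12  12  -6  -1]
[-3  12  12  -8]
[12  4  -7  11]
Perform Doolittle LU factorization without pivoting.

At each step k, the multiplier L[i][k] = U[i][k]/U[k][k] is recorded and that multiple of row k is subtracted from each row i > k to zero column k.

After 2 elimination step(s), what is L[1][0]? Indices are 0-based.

L[1][0] = -4

Step 1: pivot at (0,0) is -3.
  row1 ← row1 − (-4)·row0  ⇒  L[1][0]=-4, U row1=(0, -4, -2, 3)
  row2 ← row2 − (1)·row0  ⇒  L[2][0]=1, U row2=(0, 16, 11, -9)
  row3 ← row3 − (-4)·row0  ⇒  L[3][0]=-4, U row3=(0, -12, -3, 15)
Step 2: pivot at (1,1) is -4.
  row2 ← row2 − (-4)·row1  ⇒  L[2][1]=-4, U row2=(0, 0, 3, 3)
  row3 ← row3 − (3)·row1  ⇒  L[3][1]=3, U row3=(0, 0, 3, 6)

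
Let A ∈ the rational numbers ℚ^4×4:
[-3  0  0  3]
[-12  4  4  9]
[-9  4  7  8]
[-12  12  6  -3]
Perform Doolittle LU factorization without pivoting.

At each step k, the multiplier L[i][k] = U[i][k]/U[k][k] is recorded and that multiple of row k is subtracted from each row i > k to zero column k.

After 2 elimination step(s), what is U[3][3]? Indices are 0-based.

U[3][3] = -6

k=0: U[0][0]=-3
  eliminate (1,0): mult=4, new row 1: (0, 4, 4, -3); set L[1][0]=4
  eliminate (2,0): mult=3, new row 2: (0, 4, 7, -1); set L[2][0]=3
  eliminate (3,0): mult=4, new row 3: (0, 12, 6, -15); set L[3][0]=4
k=1: U[1][1]=4
  eliminate (2,1): mult=1, new row 2: (0, 0, 3, 2); set L[2][1]=1
  eliminate (3,1): mult=3, new row 3: (0, 0, -6, -6); set L[3][1]=3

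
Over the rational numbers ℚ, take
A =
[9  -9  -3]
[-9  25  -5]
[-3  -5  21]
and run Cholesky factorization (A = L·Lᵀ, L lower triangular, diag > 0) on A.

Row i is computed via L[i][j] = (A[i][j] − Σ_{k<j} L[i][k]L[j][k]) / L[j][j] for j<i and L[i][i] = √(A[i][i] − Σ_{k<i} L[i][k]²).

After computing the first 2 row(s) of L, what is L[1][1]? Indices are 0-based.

Step 1: L[0][0] = √(9) = 3.
  L[1][0] = (-9) / L[0][0] = -3.
Step 2: L[1][1] = √(16) = 4.

L[1][1] = 4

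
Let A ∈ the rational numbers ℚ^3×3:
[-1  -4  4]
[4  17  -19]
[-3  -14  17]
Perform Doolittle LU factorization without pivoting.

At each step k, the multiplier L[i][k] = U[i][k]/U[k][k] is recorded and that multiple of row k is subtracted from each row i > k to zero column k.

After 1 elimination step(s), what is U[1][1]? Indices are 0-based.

U[1][1] = 1

[col 0] pivot -1
  R1 -= -4*R0 → (0, 1, -3)  (L[1][0] := -4)
  R2 -= 3*R0 → (0, -2, 5)  (L[2][0] := 3)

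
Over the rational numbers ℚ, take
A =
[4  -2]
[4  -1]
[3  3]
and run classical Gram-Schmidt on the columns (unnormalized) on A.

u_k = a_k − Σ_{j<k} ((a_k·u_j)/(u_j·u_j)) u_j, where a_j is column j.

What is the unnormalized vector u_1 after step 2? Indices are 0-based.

Step 1: u_0 = a_0 = (4, 4, 3).
Step 2: u_1 = a_1 − (-3/41)·u_0 = (-70/41, -29/41, 132/41).

u_1 = (-70/41, -29/41, 132/41)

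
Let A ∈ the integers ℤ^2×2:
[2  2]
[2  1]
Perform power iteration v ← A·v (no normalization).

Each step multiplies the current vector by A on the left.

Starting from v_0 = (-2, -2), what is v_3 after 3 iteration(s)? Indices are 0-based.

v_3 = (-100, -78)

v_0 = (-2, -2).
v_1 = A·v_0 = (-8, -6).
v_2 = A·v_1 = (-28, -22).
v_3 = A·v_2 = (-100, -78).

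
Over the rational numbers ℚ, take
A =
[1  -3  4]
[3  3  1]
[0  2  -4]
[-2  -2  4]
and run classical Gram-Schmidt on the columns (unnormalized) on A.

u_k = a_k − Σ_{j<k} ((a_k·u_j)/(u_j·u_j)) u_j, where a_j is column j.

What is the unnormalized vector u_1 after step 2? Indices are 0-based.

Step 1: u_0 = a_0 = (1, 3, 0, -2).
Step 2: u_1 = a_1 − (5/7)·u_0 = (-26/7, 6/7, 2, -4/7).

u_1 = (-26/7, 6/7, 2, -4/7)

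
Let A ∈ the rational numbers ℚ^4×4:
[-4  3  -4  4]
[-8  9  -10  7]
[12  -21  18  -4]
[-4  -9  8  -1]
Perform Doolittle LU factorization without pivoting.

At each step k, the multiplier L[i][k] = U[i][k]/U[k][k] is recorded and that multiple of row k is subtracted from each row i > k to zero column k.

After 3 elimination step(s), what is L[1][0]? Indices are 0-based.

k=0: U[0][0]=-4
  eliminate (1,0): mult=2, new row 1: (0, 3, -2, -1); set L[1][0]=2
  eliminate (2,0): mult=-3, new row 2: (0, -12, 6, 8); set L[2][0]=-3
  eliminate (3,0): mult=1, new row 3: (0, -12, 12, -5); set L[3][0]=1
k=1: U[1][1]=3
  eliminate (2,1): mult=-4, new row 2: (0, 0, -2, 4); set L[2][1]=-4
  eliminate (3,1): mult=-4, new row 3: (0, 0, 4, -9); set L[3][1]=-4
k=2: U[2][2]=-2
  eliminate (3,2): mult=-2, new row 3: (0, 0, 0, -1); set L[3][2]=-2

L[1][0] = 2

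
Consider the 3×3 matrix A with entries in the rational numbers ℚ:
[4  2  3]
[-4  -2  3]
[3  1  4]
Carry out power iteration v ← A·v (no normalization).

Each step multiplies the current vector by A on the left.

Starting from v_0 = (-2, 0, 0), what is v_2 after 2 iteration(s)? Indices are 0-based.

v_2 = (-34, -2, -40)

v_0 = (-2, 0, 0).
v_1 = A·v_0 = (-8, 8, -6).
v_2 = A·v_1 = (-34, -2, -40).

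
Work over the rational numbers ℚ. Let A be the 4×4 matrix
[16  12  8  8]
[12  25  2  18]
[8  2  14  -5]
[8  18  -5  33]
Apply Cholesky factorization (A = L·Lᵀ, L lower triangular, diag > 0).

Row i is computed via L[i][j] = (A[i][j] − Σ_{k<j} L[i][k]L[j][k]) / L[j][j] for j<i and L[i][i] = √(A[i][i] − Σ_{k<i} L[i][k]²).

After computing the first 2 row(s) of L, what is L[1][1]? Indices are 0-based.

L[1][1] = 4

Step 1: L[0][0] = √(16) = 4.
  L[1][0] = (12) / L[0][0] = 3.
Step 2: L[1][1] = √(16) = 4.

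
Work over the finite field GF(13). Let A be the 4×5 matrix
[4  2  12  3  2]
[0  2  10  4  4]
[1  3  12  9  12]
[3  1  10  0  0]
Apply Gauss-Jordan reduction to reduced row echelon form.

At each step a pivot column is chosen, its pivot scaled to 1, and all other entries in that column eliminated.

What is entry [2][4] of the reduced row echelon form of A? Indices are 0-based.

pivot(0,0)=4: scale R0 → (1, 7, 3, 4, 7)
  clear (2,0): R2 −= (1)R0 → (0, 9, 9, 5, 5)
  clear (3,0): R3 −= (3)R0 → (0, 6, 1, 1, 5)
pivot(1,1)=2: scale R1 → (0, 1, 5, 2, 2)
  clear (0,1): R0 −= (7)R1 → (1, 0, 7, 3, 6)
  clear (2,1): R2 −= (9)R1 → (0, 0, 3, 0, 0)
  clear (3,1): R3 −= (6)R1 → (0, 0, 10, 2, 6)
pivot(2,2)=3: scale R2 → (0, 0, 1, 0, 0)
  clear (0,2): R0 −= (7)R2 → (1, 0, 0, 3, 6)
  clear (1,2): R1 −= (5)R2 → (0, 1, 0, 2, 2)
  clear (3,2): R3 −= (10)R2 → (0, 0, 0, 2, 6)
pivot(3,3)=2: scale R3 → (0, 0, 0, 1, 3)
  clear (0,3): R0 −= (3)R3 → (1, 0, 0, 0, 10)
  clear (1,3): R1 −= (2)R3 → (0, 1, 0, 0, 9)

M[2][4] = 0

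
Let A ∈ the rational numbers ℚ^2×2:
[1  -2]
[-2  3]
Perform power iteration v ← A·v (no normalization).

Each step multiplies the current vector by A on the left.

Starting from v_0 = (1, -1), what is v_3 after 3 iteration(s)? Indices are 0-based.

v_3 = (55, -89)

v_0 = (1, -1).
v_1 = A·v_0 = (3, -5).
v_2 = A·v_1 = (13, -21).
v_3 = A·v_2 = (55, -89).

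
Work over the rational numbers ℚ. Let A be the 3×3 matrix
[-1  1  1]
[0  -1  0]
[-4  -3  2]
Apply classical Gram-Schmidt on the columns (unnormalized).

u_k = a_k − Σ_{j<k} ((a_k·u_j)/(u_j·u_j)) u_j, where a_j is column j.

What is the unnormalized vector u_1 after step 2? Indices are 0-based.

Step 1: u_0 = a_0 = (-1, 0, -4).
Step 2: u_1 = a_1 − (11/17)·u_0 = (28/17, -1, -7/17).

u_1 = (28/17, -1, -7/17)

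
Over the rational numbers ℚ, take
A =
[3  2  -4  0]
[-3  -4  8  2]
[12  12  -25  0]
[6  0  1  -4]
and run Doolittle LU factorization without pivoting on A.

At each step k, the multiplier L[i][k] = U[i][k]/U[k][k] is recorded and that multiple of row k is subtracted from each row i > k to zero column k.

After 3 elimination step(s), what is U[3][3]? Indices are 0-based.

[col 0] pivot 3
  R1 -= -1*R0 → (0, -2, 4, 2)  (L[1][0] := -1)
  R2 -= 4*R0 → (0, 4, -9, 0)  (L[2][0] := 4)
  R3 -= 2*R0 → (0, -4, 9, -4)  (L[3][0] := 2)
[col 1] pivot -2
  R2 -= -2*R1 → (0, 0, -1, 4)  (L[2][1] := -2)
  R3 -= 2*R1 → (0, 0, 1, -8)  (L[3][1] := 2)
[col 2] pivot -1
  R3 -= -1*R2 → (0, 0, 0, -4)  (L[3][2] := -1)

U[3][3] = -4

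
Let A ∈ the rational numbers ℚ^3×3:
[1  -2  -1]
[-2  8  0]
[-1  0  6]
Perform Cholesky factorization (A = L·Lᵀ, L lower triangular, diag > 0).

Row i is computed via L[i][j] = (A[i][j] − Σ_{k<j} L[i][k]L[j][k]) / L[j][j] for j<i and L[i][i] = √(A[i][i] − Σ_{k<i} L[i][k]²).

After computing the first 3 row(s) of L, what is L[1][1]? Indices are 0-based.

L[1][1] = 2

Step 1: L[0][0] = √(1) = 1.
  L[1][0] = (-2) / L[0][0] = -2.
Step 2: L[1][1] = √(4) = 2.
  L[2][0] = (-1) / L[0][0] = -1.
  L[2][1] = (-2) / L[1][1] = -1.
Step 3: L[2][2] = √(4) = 2.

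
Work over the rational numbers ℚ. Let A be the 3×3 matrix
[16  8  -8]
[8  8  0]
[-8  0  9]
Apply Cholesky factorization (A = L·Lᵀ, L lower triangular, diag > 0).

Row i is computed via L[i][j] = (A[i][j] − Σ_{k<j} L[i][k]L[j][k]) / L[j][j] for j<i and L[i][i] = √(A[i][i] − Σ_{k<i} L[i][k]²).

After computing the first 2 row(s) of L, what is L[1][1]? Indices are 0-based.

Step 1: L[0][0] = √(16) = 4.
  L[1][0] = (8) / L[0][0] = 2.
Step 2: L[1][1] = √(4) = 2.

L[1][1] = 2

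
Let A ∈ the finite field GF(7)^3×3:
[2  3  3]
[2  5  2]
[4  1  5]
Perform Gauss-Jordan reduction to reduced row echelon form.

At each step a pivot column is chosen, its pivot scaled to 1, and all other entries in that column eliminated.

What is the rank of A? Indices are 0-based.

rank = 2

[1] R0 /= 2  ⇒  (1, 5, 5)
     R1 -= 2·R0  ⇒  (0, 2, 6)
     R2 -= 4·R0  ⇒  (0, 2, 6)
[2] R1 /= 2  ⇒  (0, 1, 3)
     R0 -= 5·R1  ⇒  (1, 0, 4)
     R2 -= 2·R1  ⇒  (0, 0, 0)
column 2 empty below row 2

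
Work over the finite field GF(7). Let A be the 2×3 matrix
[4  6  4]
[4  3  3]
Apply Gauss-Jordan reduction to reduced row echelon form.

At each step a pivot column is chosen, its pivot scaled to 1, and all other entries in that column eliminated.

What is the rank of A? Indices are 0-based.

[1] R0 /= 4  ⇒  (1, 5, 1)
     R1 -= 4·R0  ⇒  (0, 4, 6)
[2] R1 /= 4  ⇒  (0, 1, 5)
     R0 -= 5·R1  ⇒  (1, 0, 4)

rank = 2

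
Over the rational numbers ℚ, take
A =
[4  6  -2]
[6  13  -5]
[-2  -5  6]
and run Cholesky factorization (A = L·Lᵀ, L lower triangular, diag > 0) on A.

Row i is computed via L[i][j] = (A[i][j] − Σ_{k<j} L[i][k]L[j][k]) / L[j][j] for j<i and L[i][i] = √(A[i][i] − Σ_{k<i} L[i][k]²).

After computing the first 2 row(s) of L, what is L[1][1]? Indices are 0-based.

Step 1: L[0][0] = √(4) = 2.
  L[1][0] = (6) / L[0][0] = 3.
Step 2: L[1][1] = √(4) = 2.

L[1][1] = 2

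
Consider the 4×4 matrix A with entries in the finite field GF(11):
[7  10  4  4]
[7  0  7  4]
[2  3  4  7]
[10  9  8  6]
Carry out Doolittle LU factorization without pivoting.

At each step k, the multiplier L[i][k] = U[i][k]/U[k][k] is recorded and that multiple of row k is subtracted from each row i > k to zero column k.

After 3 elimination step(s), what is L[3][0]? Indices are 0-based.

k=0: U[0][0]=7
  eliminate (1,0): mult=1, new row 1: (0, 1, 3, 0); set L[1][0]=1
  eliminate (2,0): mult=5, new row 2: (0, 8, 6, 9); set L[2][0]=5
  eliminate (3,0): mult=3, new row 3: (0, 1, 7, 5); set L[3][0]=3
k=1: U[1][1]=1
  eliminate (2,1): mult=8, new row 2: (0, 0, 4, 9); set L[2][1]=8
  eliminate (3,1): mult=1, new row 3: (0, 0, 4, 5); set L[3][1]=1
k=2: U[2][2]=4
  eliminate (3,2): mult=1, new row 3: (0, 0, 0, 7); set L[3][2]=1

L[3][0] = 3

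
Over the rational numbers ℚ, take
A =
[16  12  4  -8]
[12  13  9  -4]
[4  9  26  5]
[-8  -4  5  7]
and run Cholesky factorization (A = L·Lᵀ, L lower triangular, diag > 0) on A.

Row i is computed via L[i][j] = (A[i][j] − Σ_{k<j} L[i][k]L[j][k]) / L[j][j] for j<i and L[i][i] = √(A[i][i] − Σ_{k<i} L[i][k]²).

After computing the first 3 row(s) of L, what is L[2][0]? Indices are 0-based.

Step 1: L[0][0] = √(16) = 4.
  L[1][0] = (12) / L[0][0] = 3.
Step 2: L[1][1] = √(4) = 2.
  L[2][0] = (4) / L[0][0] = 1.
  L[2][1] = (6) / L[1][1] = 3.
Step 3: L[2][2] = √(16) = 4.

L[2][0] = 1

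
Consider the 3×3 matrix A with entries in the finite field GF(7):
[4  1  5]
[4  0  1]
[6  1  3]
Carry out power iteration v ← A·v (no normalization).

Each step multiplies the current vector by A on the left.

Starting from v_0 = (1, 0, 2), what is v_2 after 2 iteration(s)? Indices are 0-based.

v_0 = (1, 0, 2).
v_1 = A·v_0 = (0, 6, 5).
v_2 = A·v_1 = (3, 5, 0).

v_2 = (3, 5, 0)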